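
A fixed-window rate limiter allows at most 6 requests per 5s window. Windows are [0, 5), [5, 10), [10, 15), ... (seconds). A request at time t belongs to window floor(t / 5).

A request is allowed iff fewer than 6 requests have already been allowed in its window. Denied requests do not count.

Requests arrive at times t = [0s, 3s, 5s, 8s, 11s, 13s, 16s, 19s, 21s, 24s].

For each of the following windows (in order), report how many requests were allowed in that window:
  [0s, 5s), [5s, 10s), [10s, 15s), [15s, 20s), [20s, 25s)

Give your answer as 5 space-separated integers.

Answer: 2 2 2 2 2

Derivation:
Processing requests:
  req#1 t=0s (window 0): ALLOW
  req#2 t=3s (window 0): ALLOW
  req#3 t=5s (window 1): ALLOW
  req#4 t=8s (window 1): ALLOW
  req#5 t=11s (window 2): ALLOW
  req#6 t=13s (window 2): ALLOW
  req#7 t=16s (window 3): ALLOW
  req#8 t=19s (window 3): ALLOW
  req#9 t=21s (window 4): ALLOW
  req#10 t=24s (window 4): ALLOW

Allowed counts by window: 2 2 2 2 2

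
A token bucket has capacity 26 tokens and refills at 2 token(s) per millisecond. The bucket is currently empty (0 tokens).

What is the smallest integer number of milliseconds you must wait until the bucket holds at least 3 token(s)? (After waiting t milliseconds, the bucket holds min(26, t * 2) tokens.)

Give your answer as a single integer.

Answer: 2

Derivation:
Need t * 2 >= 3, so t >= 3/2.
Smallest integer t = ceil(3/2) = 2.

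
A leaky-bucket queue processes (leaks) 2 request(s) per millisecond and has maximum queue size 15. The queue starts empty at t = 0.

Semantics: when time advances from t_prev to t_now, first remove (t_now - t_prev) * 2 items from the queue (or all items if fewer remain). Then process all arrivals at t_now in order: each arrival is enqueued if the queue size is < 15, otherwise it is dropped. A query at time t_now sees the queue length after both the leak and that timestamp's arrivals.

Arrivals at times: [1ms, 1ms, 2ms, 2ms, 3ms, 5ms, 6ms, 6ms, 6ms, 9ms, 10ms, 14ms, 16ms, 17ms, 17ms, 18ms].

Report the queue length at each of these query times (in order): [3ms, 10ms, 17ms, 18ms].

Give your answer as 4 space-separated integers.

Answer: 1 1 2 1

Derivation:
Queue lengths at query times:
  query t=3ms: backlog = 1
  query t=10ms: backlog = 1
  query t=17ms: backlog = 2
  query t=18ms: backlog = 1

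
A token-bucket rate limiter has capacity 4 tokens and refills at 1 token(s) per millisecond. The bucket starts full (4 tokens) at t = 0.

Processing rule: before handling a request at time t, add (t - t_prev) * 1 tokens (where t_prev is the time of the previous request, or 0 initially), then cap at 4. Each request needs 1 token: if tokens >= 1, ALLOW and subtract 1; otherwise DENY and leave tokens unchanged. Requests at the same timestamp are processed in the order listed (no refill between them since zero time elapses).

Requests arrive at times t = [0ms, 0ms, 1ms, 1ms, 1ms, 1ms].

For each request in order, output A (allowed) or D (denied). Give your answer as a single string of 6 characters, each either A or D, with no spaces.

Simulating step by step:
  req#1 t=0ms: ALLOW
  req#2 t=0ms: ALLOW
  req#3 t=1ms: ALLOW
  req#4 t=1ms: ALLOW
  req#5 t=1ms: ALLOW
  req#6 t=1ms: DENY

Answer: AAAAAD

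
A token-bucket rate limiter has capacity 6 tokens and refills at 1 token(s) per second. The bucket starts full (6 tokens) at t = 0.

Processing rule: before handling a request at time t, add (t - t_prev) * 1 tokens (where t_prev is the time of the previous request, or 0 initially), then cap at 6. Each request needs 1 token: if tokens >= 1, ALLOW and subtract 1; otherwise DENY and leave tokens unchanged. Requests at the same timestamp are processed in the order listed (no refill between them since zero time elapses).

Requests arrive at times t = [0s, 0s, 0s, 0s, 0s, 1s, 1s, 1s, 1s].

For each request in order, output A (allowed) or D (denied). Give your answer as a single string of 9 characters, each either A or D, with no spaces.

Simulating step by step:
  req#1 t=0s: ALLOW
  req#2 t=0s: ALLOW
  req#3 t=0s: ALLOW
  req#4 t=0s: ALLOW
  req#5 t=0s: ALLOW
  req#6 t=1s: ALLOW
  req#7 t=1s: ALLOW
  req#8 t=1s: DENY
  req#9 t=1s: DENY

Answer: AAAAAAADD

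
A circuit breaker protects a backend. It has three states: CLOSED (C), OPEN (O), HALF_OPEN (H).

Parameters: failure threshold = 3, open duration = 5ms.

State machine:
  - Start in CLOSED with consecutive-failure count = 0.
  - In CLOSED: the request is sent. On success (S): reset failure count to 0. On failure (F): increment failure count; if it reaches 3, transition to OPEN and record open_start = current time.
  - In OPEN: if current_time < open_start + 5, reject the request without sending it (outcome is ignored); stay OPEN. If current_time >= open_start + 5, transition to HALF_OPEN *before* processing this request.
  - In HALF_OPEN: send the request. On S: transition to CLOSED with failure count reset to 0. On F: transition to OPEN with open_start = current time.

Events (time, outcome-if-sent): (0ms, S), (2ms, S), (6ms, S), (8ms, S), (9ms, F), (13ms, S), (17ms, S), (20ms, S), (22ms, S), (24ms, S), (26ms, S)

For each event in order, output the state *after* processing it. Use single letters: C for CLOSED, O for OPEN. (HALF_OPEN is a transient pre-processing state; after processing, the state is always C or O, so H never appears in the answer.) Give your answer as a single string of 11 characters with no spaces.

State after each event:
  event#1 t=0ms outcome=S: state=CLOSED
  event#2 t=2ms outcome=S: state=CLOSED
  event#3 t=6ms outcome=S: state=CLOSED
  event#4 t=8ms outcome=S: state=CLOSED
  event#5 t=9ms outcome=F: state=CLOSED
  event#6 t=13ms outcome=S: state=CLOSED
  event#7 t=17ms outcome=S: state=CLOSED
  event#8 t=20ms outcome=S: state=CLOSED
  event#9 t=22ms outcome=S: state=CLOSED
  event#10 t=24ms outcome=S: state=CLOSED
  event#11 t=26ms outcome=S: state=CLOSED

Answer: CCCCCCCCCCC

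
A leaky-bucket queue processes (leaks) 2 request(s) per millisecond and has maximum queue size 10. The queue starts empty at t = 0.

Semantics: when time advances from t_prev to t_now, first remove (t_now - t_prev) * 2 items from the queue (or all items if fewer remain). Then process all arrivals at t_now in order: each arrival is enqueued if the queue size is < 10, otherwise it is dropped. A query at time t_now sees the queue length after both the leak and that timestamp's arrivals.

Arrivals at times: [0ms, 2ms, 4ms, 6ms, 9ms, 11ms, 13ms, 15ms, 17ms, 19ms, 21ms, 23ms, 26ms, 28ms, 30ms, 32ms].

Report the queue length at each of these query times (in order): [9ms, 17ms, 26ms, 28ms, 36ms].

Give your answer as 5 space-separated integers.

Queue lengths at query times:
  query t=9ms: backlog = 1
  query t=17ms: backlog = 1
  query t=26ms: backlog = 1
  query t=28ms: backlog = 1
  query t=36ms: backlog = 0

Answer: 1 1 1 1 0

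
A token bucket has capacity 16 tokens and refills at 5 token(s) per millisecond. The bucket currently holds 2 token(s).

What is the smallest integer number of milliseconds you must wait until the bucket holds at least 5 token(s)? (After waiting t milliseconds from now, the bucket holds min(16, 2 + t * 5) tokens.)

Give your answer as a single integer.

Need 2 + t * 5 >= 5, so t >= 3/5.
Smallest integer t = ceil(3/5) = 1.

Answer: 1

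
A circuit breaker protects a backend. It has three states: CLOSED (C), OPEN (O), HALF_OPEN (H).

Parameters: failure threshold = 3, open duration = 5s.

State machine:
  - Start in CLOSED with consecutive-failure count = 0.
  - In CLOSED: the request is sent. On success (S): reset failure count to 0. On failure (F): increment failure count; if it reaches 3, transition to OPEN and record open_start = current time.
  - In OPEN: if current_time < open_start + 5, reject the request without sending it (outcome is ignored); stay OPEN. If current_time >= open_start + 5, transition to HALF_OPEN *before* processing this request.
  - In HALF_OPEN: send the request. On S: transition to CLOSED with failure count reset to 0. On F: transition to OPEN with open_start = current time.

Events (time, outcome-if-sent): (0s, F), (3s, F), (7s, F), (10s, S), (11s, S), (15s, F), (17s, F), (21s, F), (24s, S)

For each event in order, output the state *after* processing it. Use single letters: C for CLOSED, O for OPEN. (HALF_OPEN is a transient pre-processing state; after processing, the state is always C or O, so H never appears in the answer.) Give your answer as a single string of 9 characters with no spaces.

State after each event:
  event#1 t=0s outcome=F: state=CLOSED
  event#2 t=3s outcome=F: state=CLOSED
  event#3 t=7s outcome=F: state=OPEN
  event#4 t=10s outcome=S: state=OPEN
  event#5 t=11s outcome=S: state=OPEN
  event#6 t=15s outcome=F: state=OPEN
  event#7 t=17s outcome=F: state=OPEN
  event#8 t=21s outcome=F: state=OPEN
  event#9 t=24s outcome=S: state=OPEN

Answer: CCOOOOOOO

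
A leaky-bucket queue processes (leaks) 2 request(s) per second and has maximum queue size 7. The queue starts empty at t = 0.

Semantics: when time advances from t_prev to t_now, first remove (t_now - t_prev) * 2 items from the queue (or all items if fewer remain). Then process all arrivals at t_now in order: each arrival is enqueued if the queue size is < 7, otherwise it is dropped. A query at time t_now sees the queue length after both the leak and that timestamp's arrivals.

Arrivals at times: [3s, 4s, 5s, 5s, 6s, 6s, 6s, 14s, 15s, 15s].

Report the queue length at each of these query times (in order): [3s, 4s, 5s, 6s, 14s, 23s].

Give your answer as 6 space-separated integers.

Answer: 1 1 2 3 1 0

Derivation:
Queue lengths at query times:
  query t=3s: backlog = 1
  query t=4s: backlog = 1
  query t=5s: backlog = 2
  query t=6s: backlog = 3
  query t=14s: backlog = 1
  query t=23s: backlog = 0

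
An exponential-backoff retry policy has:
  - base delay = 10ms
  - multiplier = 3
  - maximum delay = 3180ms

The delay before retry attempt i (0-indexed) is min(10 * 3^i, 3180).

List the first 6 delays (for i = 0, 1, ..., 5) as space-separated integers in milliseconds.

Answer: 10 30 90 270 810 2430

Derivation:
Computing each delay:
  i=0: min(10*3^0, 3180) = 10
  i=1: min(10*3^1, 3180) = 30
  i=2: min(10*3^2, 3180) = 90
  i=3: min(10*3^3, 3180) = 270
  i=4: min(10*3^4, 3180) = 810
  i=5: min(10*3^5, 3180) = 2430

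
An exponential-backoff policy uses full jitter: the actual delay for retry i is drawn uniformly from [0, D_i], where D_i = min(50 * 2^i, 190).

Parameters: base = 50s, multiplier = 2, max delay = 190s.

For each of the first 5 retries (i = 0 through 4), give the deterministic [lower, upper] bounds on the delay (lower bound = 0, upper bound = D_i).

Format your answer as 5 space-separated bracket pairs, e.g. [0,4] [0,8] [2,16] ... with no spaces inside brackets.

Computing bounds per retry:
  i=0: D_i=min(50*2^0,190)=50, bounds=[0,50]
  i=1: D_i=min(50*2^1,190)=100, bounds=[0,100]
  i=2: D_i=min(50*2^2,190)=190, bounds=[0,190]
  i=3: D_i=min(50*2^3,190)=190, bounds=[0,190]
  i=4: D_i=min(50*2^4,190)=190, bounds=[0,190]

Answer: [0,50] [0,100] [0,190] [0,190] [0,190]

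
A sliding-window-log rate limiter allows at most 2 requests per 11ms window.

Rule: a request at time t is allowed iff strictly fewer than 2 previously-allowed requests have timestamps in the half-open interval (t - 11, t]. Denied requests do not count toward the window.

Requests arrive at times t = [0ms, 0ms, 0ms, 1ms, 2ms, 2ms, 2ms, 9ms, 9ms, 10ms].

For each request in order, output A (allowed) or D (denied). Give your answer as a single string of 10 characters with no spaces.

Tracking allowed requests in the window:
  req#1 t=0ms: ALLOW
  req#2 t=0ms: ALLOW
  req#3 t=0ms: DENY
  req#4 t=1ms: DENY
  req#5 t=2ms: DENY
  req#6 t=2ms: DENY
  req#7 t=2ms: DENY
  req#8 t=9ms: DENY
  req#9 t=9ms: DENY
  req#10 t=10ms: DENY

Answer: AADDDDDDDD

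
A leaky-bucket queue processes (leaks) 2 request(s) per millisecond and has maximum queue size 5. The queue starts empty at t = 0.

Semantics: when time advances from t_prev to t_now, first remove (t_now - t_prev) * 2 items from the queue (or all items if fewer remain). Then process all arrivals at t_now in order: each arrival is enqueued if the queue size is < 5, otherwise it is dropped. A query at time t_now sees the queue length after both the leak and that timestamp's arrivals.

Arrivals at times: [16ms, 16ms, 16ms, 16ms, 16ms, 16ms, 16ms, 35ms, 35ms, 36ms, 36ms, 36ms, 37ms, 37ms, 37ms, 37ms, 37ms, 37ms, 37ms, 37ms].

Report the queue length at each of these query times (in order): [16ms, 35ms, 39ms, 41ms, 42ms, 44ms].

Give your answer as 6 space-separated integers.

Queue lengths at query times:
  query t=16ms: backlog = 5
  query t=35ms: backlog = 2
  query t=39ms: backlog = 1
  query t=41ms: backlog = 0
  query t=42ms: backlog = 0
  query t=44ms: backlog = 0

Answer: 5 2 1 0 0 0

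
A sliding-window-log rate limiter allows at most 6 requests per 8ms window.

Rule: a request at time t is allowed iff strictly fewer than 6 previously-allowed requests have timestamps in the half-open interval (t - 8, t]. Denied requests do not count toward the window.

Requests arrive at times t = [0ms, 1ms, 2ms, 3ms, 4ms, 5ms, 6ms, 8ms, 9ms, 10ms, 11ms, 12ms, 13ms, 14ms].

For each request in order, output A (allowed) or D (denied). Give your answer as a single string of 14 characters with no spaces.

Tracking allowed requests in the window:
  req#1 t=0ms: ALLOW
  req#2 t=1ms: ALLOW
  req#3 t=2ms: ALLOW
  req#4 t=3ms: ALLOW
  req#5 t=4ms: ALLOW
  req#6 t=5ms: ALLOW
  req#7 t=6ms: DENY
  req#8 t=8ms: ALLOW
  req#9 t=9ms: ALLOW
  req#10 t=10ms: ALLOW
  req#11 t=11ms: ALLOW
  req#12 t=12ms: ALLOW
  req#13 t=13ms: ALLOW
  req#14 t=14ms: DENY

Answer: AAAAAADAAAAAAD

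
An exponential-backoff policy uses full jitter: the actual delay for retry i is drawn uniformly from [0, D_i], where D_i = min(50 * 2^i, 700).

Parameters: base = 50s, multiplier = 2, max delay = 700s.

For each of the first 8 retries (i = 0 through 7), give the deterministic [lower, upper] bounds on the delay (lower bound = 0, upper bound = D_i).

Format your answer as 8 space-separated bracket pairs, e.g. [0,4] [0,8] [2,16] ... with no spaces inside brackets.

Answer: [0,50] [0,100] [0,200] [0,400] [0,700] [0,700] [0,700] [0,700]

Derivation:
Computing bounds per retry:
  i=0: D_i=min(50*2^0,700)=50, bounds=[0,50]
  i=1: D_i=min(50*2^1,700)=100, bounds=[0,100]
  i=2: D_i=min(50*2^2,700)=200, bounds=[0,200]
  i=3: D_i=min(50*2^3,700)=400, bounds=[0,400]
  i=4: D_i=min(50*2^4,700)=700, bounds=[0,700]
  i=5: D_i=min(50*2^5,700)=700, bounds=[0,700]
  i=6: D_i=min(50*2^6,700)=700, bounds=[0,700]
  i=7: D_i=min(50*2^7,700)=700, bounds=[0,700]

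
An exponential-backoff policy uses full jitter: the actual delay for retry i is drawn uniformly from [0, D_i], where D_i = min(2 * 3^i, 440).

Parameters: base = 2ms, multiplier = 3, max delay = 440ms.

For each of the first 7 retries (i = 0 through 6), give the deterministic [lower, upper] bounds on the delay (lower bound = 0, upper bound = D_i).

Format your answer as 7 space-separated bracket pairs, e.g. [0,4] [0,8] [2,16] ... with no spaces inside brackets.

Computing bounds per retry:
  i=0: D_i=min(2*3^0,440)=2, bounds=[0,2]
  i=1: D_i=min(2*3^1,440)=6, bounds=[0,6]
  i=2: D_i=min(2*3^2,440)=18, bounds=[0,18]
  i=3: D_i=min(2*3^3,440)=54, bounds=[0,54]
  i=4: D_i=min(2*3^4,440)=162, bounds=[0,162]
  i=5: D_i=min(2*3^5,440)=440, bounds=[0,440]
  i=6: D_i=min(2*3^6,440)=440, bounds=[0,440]

Answer: [0,2] [0,6] [0,18] [0,54] [0,162] [0,440] [0,440]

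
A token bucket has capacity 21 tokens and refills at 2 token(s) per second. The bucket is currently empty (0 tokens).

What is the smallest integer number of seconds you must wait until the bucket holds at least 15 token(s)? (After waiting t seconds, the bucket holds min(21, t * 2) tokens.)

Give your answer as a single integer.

Answer: 8

Derivation:
Need t * 2 >= 15, so t >= 15/2.
Smallest integer t = ceil(15/2) = 8.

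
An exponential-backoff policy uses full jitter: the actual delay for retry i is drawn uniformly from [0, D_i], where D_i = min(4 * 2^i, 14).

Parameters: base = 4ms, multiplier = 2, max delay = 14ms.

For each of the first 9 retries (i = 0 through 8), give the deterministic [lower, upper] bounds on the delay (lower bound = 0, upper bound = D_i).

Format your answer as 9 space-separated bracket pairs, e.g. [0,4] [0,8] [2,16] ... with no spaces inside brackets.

Answer: [0,4] [0,8] [0,14] [0,14] [0,14] [0,14] [0,14] [0,14] [0,14]

Derivation:
Computing bounds per retry:
  i=0: D_i=min(4*2^0,14)=4, bounds=[0,4]
  i=1: D_i=min(4*2^1,14)=8, bounds=[0,8]
  i=2: D_i=min(4*2^2,14)=14, bounds=[0,14]
  i=3: D_i=min(4*2^3,14)=14, bounds=[0,14]
  i=4: D_i=min(4*2^4,14)=14, bounds=[0,14]
  i=5: D_i=min(4*2^5,14)=14, bounds=[0,14]
  i=6: D_i=min(4*2^6,14)=14, bounds=[0,14]
  i=7: D_i=min(4*2^7,14)=14, bounds=[0,14]
  i=8: D_i=min(4*2^8,14)=14, bounds=[0,14]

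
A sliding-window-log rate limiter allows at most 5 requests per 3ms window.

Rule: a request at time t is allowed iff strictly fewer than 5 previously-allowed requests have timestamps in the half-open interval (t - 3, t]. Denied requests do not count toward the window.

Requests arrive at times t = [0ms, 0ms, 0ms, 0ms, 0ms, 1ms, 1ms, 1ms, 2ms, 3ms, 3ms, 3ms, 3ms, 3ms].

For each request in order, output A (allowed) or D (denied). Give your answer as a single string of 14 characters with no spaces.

Answer: AAAAADDDDAAAAA

Derivation:
Tracking allowed requests in the window:
  req#1 t=0ms: ALLOW
  req#2 t=0ms: ALLOW
  req#3 t=0ms: ALLOW
  req#4 t=0ms: ALLOW
  req#5 t=0ms: ALLOW
  req#6 t=1ms: DENY
  req#7 t=1ms: DENY
  req#8 t=1ms: DENY
  req#9 t=2ms: DENY
  req#10 t=3ms: ALLOW
  req#11 t=3ms: ALLOW
  req#12 t=3ms: ALLOW
  req#13 t=3ms: ALLOW
  req#14 t=3ms: ALLOW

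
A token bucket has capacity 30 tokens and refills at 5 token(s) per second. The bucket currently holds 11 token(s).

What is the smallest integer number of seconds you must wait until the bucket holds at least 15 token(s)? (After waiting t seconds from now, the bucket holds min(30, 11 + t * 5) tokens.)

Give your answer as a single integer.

Need 11 + t * 5 >= 15, so t >= 4/5.
Smallest integer t = ceil(4/5) = 1.

Answer: 1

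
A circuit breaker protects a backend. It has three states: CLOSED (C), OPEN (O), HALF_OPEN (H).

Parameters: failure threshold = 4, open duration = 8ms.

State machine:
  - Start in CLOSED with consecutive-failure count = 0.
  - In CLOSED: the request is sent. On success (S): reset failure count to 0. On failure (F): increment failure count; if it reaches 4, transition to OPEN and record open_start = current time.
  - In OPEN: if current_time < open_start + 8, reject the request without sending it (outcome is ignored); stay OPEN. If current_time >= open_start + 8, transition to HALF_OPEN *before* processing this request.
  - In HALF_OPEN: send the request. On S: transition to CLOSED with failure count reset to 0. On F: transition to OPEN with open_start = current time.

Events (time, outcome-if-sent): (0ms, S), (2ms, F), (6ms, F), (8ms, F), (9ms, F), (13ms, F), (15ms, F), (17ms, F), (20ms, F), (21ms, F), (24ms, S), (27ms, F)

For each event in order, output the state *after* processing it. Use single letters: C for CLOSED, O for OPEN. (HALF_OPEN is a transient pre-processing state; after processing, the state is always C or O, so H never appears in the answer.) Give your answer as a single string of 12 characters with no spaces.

Answer: CCCCOOOOOOOO

Derivation:
State after each event:
  event#1 t=0ms outcome=S: state=CLOSED
  event#2 t=2ms outcome=F: state=CLOSED
  event#3 t=6ms outcome=F: state=CLOSED
  event#4 t=8ms outcome=F: state=CLOSED
  event#5 t=9ms outcome=F: state=OPEN
  event#6 t=13ms outcome=F: state=OPEN
  event#7 t=15ms outcome=F: state=OPEN
  event#8 t=17ms outcome=F: state=OPEN
  event#9 t=20ms outcome=F: state=OPEN
  event#10 t=21ms outcome=F: state=OPEN
  event#11 t=24ms outcome=S: state=OPEN
  event#12 t=27ms outcome=F: state=OPEN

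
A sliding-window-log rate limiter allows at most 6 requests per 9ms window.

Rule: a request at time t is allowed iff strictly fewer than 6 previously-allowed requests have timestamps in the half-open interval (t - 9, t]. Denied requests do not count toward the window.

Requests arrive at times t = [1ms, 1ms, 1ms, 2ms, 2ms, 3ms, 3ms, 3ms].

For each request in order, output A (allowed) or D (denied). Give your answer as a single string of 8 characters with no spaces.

Tracking allowed requests in the window:
  req#1 t=1ms: ALLOW
  req#2 t=1ms: ALLOW
  req#3 t=1ms: ALLOW
  req#4 t=2ms: ALLOW
  req#5 t=2ms: ALLOW
  req#6 t=3ms: ALLOW
  req#7 t=3ms: DENY
  req#8 t=3ms: DENY

Answer: AAAAAADD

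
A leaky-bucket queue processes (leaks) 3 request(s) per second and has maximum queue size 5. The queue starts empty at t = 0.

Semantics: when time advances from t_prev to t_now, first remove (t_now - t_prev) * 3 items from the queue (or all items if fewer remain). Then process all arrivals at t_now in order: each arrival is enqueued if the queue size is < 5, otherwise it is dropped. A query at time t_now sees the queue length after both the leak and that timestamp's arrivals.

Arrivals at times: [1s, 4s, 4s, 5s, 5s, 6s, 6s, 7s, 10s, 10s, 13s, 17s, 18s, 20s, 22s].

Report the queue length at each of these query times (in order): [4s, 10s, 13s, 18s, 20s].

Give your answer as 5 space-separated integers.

Answer: 2 2 1 1 1

Derivation:
Queue lengths at query times:
  query t=4s: backlog = 2
  query t=10s: backlog = 2
  query t=13s: backlog = 1
  query t=18s: backlog = 1
  query t=20s: backlog = 1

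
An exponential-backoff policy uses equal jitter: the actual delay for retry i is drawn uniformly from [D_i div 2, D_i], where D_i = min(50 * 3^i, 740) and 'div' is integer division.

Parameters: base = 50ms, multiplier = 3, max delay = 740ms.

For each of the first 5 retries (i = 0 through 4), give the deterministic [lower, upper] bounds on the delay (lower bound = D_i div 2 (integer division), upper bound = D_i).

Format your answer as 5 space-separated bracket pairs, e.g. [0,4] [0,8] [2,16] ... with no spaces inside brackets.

Computing bounds per retry:
  i=0: D_i=min(50*3^0,740)=50, bounds=[25,50]
  i=1: D_i=min(50*3^1,740)=150, bounds=[75,150]
  i=2: D_i=min(50*3^2,740)=450, bounds=[225,450]
  i=3: D_i=min(50*3^3,740)=740, bounds=[370,740]
  i=4: D_i=min(50*3^4,740)=740, bounds=[370,740]

Answer: [25,50] [75,150] [225,450] [370,740] [370,740]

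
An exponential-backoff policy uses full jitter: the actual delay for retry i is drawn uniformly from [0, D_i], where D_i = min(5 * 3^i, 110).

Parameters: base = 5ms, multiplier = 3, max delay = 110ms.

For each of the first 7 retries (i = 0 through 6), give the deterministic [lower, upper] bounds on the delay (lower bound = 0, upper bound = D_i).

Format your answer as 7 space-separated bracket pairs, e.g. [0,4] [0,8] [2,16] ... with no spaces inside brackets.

Answer: [0,5] [0,15] [0,45] [0,110] [0,110] [0,110] [0,110]

Derivation:
Computing bounds per retry:
  i=0: D_i=min(5*3^0,110)=5, bounds=[0,5]
  i=1: D_i=min(5*3^1,110)=15, bounds=[0,15]
  i=2: D_i=min(5*3^2,110)=45, bounds=[0,45]
  i=3: D_i=min(5*3^3,110)=110, bounds=[0,110]
  i=4: D_i=min(5*3^4,110)=110, bounds=[0,110]
  i=5: D_i=min(5*3^5,110)=110, bounds=[0,110]
  i=6: D_i=min(5*3^6,110)=110, bounds=[0,110]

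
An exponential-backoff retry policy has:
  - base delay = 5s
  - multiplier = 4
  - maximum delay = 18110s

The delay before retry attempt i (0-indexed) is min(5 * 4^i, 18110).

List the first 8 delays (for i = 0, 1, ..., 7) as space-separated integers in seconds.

Computing each delay:
  i=0: min(5*4^0, 18110) = 5
  i=1: min(5*4^1, 18110) = 20
  i=2: min(5*4^2, 18110) = 80
  i=3: min(5*4^3, 18110) = 320
  i=4: min(5*4^4, 18110) = 1280
  i=5: min(5*4^5, 18110) = 5120
  i=6: min(5*4^6, 18110) = 18110
  i=7: min(5*4^7, 18110) = 18110

Answer: 5 20 80 320 1280 5120 18110 18110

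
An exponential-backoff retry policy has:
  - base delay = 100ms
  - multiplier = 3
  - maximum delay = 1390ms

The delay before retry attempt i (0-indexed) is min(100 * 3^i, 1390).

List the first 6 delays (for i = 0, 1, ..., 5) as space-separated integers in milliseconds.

Computing each delay:
  i=0: min(100*3^0, 1390) = 100
  i=1: min(100*3^1, 1390) = 300
  i=2: min(100*3^2, 1390) = 900
  i=3: min(100*3^3, 1390) = 1390
  i=4: min(100*3^4, 1390) = 1390
  i=5: min(100*3^5, 1390) = 1390

Answer: 100 300 900 1390 1390 1390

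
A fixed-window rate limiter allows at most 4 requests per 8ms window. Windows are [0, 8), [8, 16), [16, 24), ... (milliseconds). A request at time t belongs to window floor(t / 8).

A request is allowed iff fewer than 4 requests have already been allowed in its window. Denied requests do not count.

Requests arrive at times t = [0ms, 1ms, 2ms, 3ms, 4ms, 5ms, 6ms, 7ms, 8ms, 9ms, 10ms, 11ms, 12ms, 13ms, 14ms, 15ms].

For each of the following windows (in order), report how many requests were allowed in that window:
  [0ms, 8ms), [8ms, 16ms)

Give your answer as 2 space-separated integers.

Answer: 4 4

Derivation:
Processing requests:
  req#1 t=0ms (window 0): ALLOW
  req#2 t=1ms (window 0): ALLOW
  req#3 t=2ms (window 0): ALLOW
  req#4 t=3ms (window 0): ALLOW
  req#5 t=4ms (window 0): DENY
  req#6 t=5ms (window 0): DENY
  req#7 t=6ms (window 0): DENY
  req#8 t=7ms (window 0): DENY
  req#9 t=8ms (window 1): ALLOW
  req#10 t=9ms (window 1): ALLOW
  req#11 t=10ms (window 1): ALLOW
  req#12 t=11ms (window 1): ALLOW
  req#13 t=12ms (window 1): DENY
  req#14 t=13ms (window 1): DENY
  req#15 t=14ms (window 1): DENY
  req#16 t=15ms (window 1): DENY

Allowed counts by window: 4 4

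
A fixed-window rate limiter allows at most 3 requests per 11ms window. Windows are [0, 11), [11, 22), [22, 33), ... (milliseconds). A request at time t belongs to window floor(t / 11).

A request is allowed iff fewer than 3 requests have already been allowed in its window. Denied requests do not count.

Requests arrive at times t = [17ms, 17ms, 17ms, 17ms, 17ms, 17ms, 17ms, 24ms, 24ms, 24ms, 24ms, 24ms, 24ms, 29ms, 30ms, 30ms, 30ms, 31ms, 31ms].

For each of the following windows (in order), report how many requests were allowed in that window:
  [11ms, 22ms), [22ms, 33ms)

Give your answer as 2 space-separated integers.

Answer: 3 3

Derivation:
Processing requests:
  req#1 t=17ms (window 1): ALLOW
  req#2 t=17ms (window 1): ALLOW
  req#3 t=17ms (window 1): ALLOW
  req#4 t=17ms (window 1): DENY
  req#5 t=17ms (window 1): DENY
  req#6 t=17ms (window 1): DENY
  req#7 t=17ms (window 1): DENY
  req#8 t=24ms (window 2): ALLOW
  req#9 t=24ms (window 2): ALLOW
  req#10 t=24ms (window 2): ALLOW
  req#11 t=24ms (window 2): DENY
  req#12 t=24ms (window 2): DENY
  req#13 t=24ms (window 2): DENY
  req#14 t=29ms (window 2): DENY
  req#15 t=30ms (window 2): DENY
  req#16 t=30ms (window 2): DENY
  req#17 t=30ms (window 2): DENY
  req#18 t=31ms (window 2): DENY
  req#19 t=31ms (window 2): DENY

Allowed counts by window: 3 3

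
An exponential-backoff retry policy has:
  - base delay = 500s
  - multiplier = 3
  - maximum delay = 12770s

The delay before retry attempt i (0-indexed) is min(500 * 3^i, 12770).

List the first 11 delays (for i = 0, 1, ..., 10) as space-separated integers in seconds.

Answer: 500 1500 4500 12770 12770 12770 12770 12770 12770 12770 12770

Derivation:
Computing each delay:
  i=0: min(500*3^0, 12770) = 500
  i=1: min(500*3^1, 12770) = 1500
  i=2: min(500*3^2, 12770) = 4500
  i=3: min(500*3^3, 12770) = 12770
  i=4: min(500*3^4, 12770) = 12770
  i=5: min(500*3^5, 12770) = 12770
  i=6: min(500*3^6, 12770) = 12770
  i=7: min(500*3^7, 12770) = 12770
  i=8: min(500*3^8, 12770) = 12770
  i=9: min(500*3^9, 12770) = 12770
  i=10: min(500*3^10, 12770) = 12770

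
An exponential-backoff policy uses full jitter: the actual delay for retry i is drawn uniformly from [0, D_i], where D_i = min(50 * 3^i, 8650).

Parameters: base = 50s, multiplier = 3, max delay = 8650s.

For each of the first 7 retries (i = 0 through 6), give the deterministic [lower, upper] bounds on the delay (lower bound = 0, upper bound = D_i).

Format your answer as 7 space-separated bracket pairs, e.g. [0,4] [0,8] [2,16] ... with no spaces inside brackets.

Computing bounds per retry:
  i=0: D_i=min(50*3^0,8650)=50, bounds=[0,50]
  i=1: D_i=min(50*3^1,8650)=150, bounds=[0,150]
  i=2: D_i=min(50*3^2,8650)=450, bounds=[0,450]
  i=3: D_i=min(50*3^3,8650)=1350, bounds=[0,1350]
  i=4: D_i=min(50*3^4,8650)=4050, bounds=[0,4050]
  i=5: D_i=min(50*3^5,8650)=8650, bounds=[0,8650]
  i=6: D_i=min(50*3^6,8650)=8650, bounds=[0,8650]

Answer: [0,50] [0,150] [0,450] [0,1350] [0,4050] [0,8650] [0,8650]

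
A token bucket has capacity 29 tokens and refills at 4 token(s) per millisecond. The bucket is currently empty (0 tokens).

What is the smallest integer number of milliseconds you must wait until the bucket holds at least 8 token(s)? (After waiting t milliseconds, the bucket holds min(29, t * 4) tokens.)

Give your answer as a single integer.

Answer: 2

Derivation:
Need t * 4 >= 8, so t >= 8/4.
Smallest integer t = ceil(8/4) = 2.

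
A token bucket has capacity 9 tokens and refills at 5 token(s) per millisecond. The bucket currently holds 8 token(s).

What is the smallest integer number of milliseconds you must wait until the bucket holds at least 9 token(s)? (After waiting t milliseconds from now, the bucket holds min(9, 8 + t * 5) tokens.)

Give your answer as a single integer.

Need 8 + t * 5 >= 9, so t >= 1/5.
Smallest integer t = ceil(1/5) = 1.

Answer: 1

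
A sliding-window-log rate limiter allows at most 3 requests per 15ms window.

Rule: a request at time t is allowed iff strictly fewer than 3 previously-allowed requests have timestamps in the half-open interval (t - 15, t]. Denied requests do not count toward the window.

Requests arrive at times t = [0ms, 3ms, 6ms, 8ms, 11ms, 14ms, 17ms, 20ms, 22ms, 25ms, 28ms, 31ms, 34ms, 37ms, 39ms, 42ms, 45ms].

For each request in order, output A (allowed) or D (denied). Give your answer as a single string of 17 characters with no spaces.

Answer: AAADDDAAADDDAAADD

Derivation:
Tracking allowed requests in the window:
  req#1 t=0ms: ALLOW
  req#2 t=3ms: ALLOW
  req#3 t=6ms: ALLOW
  req#4 t=8ms: DENY
  req#5 t=11ms: DENY
  req#6 t=14ms: DENY
  req#7 t=17ms: ALLOW
  req#8 t=20ms: ALLOW
  req#9 t=22ms: ALLOW
  req#10 t=25ms: DENY
  req#11 t=28ms: DENY
  req#12 t=31ms: DENY
  req#13 t=34ms: ALLOW
  req#14 t=37ms: ALLOW
  req#15 t=39ms: ALLOW
  req#16 t=42ms: DENY
  req#17 t=45ms: DENY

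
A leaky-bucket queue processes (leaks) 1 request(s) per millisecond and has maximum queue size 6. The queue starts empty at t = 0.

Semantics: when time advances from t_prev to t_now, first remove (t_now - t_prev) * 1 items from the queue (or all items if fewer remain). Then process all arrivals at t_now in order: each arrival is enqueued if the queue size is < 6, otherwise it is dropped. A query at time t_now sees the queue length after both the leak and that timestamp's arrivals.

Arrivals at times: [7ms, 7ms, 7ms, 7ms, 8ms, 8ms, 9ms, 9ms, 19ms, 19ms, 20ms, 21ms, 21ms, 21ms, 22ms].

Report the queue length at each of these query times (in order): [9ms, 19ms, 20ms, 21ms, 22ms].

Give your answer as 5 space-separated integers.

Answer: 6 2 2 4 4

Derivation:
Queue lengths at query times:
  query t=9ms: backlog = 6
  query t=19ms: backlog = 2
  query t=20ms: backlog = 2
  query t=21ms: backlog = 4
  query t=22ms: backlog = 4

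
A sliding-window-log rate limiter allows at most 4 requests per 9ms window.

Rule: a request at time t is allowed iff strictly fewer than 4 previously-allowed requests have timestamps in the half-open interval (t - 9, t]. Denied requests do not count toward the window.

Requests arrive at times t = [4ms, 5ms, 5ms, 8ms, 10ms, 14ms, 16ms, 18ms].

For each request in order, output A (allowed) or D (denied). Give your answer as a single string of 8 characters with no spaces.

Tracking allowed requests in the window:
  req#1 t=4ms: ALLOW
  req#2 t=5ms: ALLOW
  req#3 t=5ms: ALLOW
  req#4 t=8ms: ALLOW
  req#5 t=10ms: DENY
  req#6 t=14ms: ALLOW
  req#7 t=16ms: ALLOW
  req#8 t=18ms: ALLOW

Answer: AAAADAAA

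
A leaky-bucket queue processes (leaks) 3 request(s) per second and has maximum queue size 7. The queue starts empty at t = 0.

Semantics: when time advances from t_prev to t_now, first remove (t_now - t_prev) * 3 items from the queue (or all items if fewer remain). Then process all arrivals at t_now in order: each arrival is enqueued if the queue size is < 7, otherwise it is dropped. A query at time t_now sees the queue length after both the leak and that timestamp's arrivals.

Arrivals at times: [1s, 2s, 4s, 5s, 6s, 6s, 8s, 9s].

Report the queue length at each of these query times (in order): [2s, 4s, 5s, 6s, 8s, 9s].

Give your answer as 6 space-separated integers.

Queue lengths at query times:
  query t=2s: backlog = 1
  query t=4s: backlog = 1
  query t=5s: backlog = 1
  query t=6s: backlog = 2
  query t=8s: backlog = 1
  query t=9s: backlog = 1

Answer: 1 1 1 2 1 1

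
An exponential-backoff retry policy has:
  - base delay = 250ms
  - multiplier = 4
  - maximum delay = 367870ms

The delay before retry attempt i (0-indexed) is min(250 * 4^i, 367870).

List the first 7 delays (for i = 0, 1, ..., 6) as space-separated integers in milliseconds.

Answer: 250 1000 4000 16000 64000 256000 367870

Derivation:
Computing each delay:
  i=0: min(250*4^0, 367870) = 250
  i=1: min(250*4^1, 367870) = 1000
  i=2: min(250*4^2, 367870) = 4000
  i=3: min(250*4^3, 367870) = 16000
  i=4: min(250*4^4, 367870) = 64000
  i=5: min(250*4^5, 367870) = 256000
  i=6: min(250*4^6, 367870) = 367870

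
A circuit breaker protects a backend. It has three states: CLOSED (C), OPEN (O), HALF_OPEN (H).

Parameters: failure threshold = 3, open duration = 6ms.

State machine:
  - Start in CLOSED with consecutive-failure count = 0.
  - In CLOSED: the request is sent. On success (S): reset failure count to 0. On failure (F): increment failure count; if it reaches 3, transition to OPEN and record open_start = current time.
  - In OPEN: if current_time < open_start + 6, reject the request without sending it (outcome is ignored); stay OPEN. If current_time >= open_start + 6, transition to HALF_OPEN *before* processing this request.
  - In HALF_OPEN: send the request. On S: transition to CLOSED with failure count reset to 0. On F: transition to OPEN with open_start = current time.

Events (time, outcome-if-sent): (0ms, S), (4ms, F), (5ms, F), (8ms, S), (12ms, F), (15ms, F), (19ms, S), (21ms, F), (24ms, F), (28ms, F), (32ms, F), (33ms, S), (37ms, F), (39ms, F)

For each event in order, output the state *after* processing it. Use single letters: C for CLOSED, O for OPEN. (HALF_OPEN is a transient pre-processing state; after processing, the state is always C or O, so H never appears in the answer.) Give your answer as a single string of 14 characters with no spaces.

Answer: CCCCCCCCCOOOOO

Derivation:
State after each event:
  event#1 t=0ms outcome=S: state=CLOSED
  event#2 t=4ms outcome=F: state=CLOSED
  event#3 t=5ms outcome=F: state=CLOSED
  event#4 t=8ms outcome=S: state=CLOSED
  event#5 t=12ms outcome=F: state=CLOSED
  event#6 t=15ms outcome=F: state=CLOSED
  event#7 t=19ms outcome=S: state=CLOSED
  event#8 t=21ms outcome=F: state=CLOSED
  event#9 t=24ms outcome=F: state=CLOSED
  event#10 t=28ms outcome=F: state=OPEN
  event#11 t=32ms outcome=F: state=OPEN
  event#12 t=33ms outcome=S: state=OPEN
  event#13 t=37ms outcome=F: state=OPEN
  event#14 t=39ms outcome=F: state=OPEN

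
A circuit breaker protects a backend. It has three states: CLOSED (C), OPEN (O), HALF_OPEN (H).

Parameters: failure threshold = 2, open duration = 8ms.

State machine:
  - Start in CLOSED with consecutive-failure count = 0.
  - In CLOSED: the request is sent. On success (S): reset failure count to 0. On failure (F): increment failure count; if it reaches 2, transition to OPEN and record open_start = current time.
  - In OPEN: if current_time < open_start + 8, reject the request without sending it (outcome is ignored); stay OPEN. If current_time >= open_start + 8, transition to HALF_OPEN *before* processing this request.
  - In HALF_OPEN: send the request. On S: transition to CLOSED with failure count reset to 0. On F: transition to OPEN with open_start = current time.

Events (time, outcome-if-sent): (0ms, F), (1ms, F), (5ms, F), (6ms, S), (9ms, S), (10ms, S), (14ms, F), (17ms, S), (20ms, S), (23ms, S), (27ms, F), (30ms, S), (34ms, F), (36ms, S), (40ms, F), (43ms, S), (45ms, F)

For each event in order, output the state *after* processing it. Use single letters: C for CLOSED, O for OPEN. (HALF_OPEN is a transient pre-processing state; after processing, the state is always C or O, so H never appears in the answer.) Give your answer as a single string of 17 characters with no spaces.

State after each event:
  event#1 t=0ms outcome=F: state=CLOSED
  event#2 t=1ms outcome=F: state=OPEN
  event#3 t=5ms outcome=F: state=OPEN
  event#4 t=6ms outcome=S: state=OPEN
  event#5 t=9ms outcome=S: state=CLOSED
  event#6 t=10ms outcome=S: state=CLOSED
  event#7 t=14ms outcome=F: state=CLOSED
  event#8 t=17ms outcome=S: state=CLOSED
  event#9 t=20ms outcome=S: state=CLOSED
  event#10 t=23ms outcome=S: state=CLOSED
  event#11 t=27ms outcome=F: state=CLOSED
  event#12 t=30ms outcome=S: state=CLOSED
  event#13 t=34ms outcome=F: state=CLOSED
  event#14 t=36ms outcome=S: state=CLOSED
  event#15 t=40ms outcome=F: state=CLOSED
  event#16 t=43ms outcome=S: state=CLOSED
  event#17 t=45ms outcome=F: state=CLOSED

Answer: COOOCCCCCCCCCCCCC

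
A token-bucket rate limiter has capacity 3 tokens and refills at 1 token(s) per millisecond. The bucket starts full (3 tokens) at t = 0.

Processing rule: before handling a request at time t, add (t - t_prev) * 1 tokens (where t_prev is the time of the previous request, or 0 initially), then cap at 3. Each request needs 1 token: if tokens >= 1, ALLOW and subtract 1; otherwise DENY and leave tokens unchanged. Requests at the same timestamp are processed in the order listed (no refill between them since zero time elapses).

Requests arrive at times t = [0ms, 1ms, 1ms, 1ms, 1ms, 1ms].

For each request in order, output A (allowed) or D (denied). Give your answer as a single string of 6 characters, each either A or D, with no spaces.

Answer: AAAADD

Derivation:
Simulating step by step:
  req#1 t=0ms: ALLOW
  req#2 t=1ms: ALLOW
  req#3 t=1ms: ALLOW
  req#4 t=1ms: ALLOW
  req#5 t=1ms: DENY
  req#6 t=1ms: DENY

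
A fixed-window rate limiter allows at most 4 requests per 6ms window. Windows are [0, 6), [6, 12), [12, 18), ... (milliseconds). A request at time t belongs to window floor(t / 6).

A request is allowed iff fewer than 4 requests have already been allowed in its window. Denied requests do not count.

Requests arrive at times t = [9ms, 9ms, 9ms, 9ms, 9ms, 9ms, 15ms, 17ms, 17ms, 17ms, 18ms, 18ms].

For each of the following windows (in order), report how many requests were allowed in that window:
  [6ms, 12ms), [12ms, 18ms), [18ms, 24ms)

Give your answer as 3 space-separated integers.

Processing requests:
  req#1 t=9ms (window 1): ALLOW
  req#2 t=9ms (window 1): ALLOW
  req#3 t=9ms (window 1): ALLOW
  req#4 t=9ms (window 1): ALLOW
  req#5 t=9ms (window 1): DENY
  req#6 t=9ms (window 1): DENY
  req#7 t=15ms (window 2): ALLOW
  req#8 t=17ms (window 2): ALLOW
  req#9 t=17ms (window 2): ALLOW
  req#10 t=17ms (window 2): ALLOW
  req#11 t=18ms (window 3): ALLOW
  req#12 t=18ms (window 3): ALLOW

Allowed counts by window: 4 4 2

Answer: 4 4 2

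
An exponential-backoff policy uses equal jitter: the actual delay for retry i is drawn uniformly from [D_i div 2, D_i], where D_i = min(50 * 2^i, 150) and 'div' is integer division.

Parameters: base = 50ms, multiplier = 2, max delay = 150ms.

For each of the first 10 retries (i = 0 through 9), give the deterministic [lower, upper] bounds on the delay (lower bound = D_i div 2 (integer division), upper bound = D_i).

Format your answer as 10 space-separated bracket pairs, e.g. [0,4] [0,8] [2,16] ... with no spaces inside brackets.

Answer: [25,50] [50,100] [75,150] [75,150] [75,150] [75,150] [75,150] [75,150] [75,150] [75,150]

Derivation:
Computing bounds per retry:
  i=0: D_i=min(50*2^0,150)=50, bounds=[25,50]
  i=1: D_i=min(50*2^1,150)=100, bounds=[50,100]
  i=2: D_i=min(50*2^2,150)=150, bounds=[75,150]
  i=3: D_i=min(50*2^3,150)=150, bounds=[75,150]
  i=4: D_i=min(50*2^4,150)=150, bounds=[75,150]
  i=5: D_i=min(50*2^5,150)=150, bounds=[75,150]
  i=6: D_i=min(50*2^6,150)=150, bounds=[75,150]
  i=7: D_i=min(50*2^7,150)=150, bounds=[75,150]
  i=8: D_i=min(50*2^8,150)=150, bounds=[75,150]
  i=9: D_i=min(50*2^9,150)=150, bounds=[75,150]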